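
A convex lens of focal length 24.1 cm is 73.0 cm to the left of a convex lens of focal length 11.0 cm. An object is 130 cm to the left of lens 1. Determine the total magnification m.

m = +0.0772

Lens 1: 1/d_i1 = 1/(24.1) − 1/(130) = 0.03380, so d_i1 = 29.58 cm; m₁ = −d_i1/d_o1 = -0.2275.
d_o2 = 73.0 − (29.58) = 43.42 cm.
Lens 2: 1/d_i2 = 1/(11.0) − 1/(43.42) = 0.06788, so d_i2 = 14.73 cm; m₂ = −d_i2/d_o2 = -0.3393.
m = m₁·m₂ = (-0.2275)(-0.3393) = +0.0772.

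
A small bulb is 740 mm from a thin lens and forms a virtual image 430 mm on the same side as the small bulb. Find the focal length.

f = -1030 mm (diverging)

Virtual image ⇒ d_i = −430 mm.
1/f = 1/d_o + 1/d_i = 1/(740) + 1/(-430) = -0.0009742, so f = -1030 mm.
Since f is negative, the thin lens is diverging.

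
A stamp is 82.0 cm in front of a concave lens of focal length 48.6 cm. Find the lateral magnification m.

m = +0.372

For a concave lens, f = -48.6 cm.
1/d_i = 1/f − 1/d_o = 1/(-48.60) − 1/(82.0) = -0.03277, so d_i = -30.51 cm.
m = −d_i/d_o = −(-30.51)/(82.0) = +0.372.
The image is virtual, upright and reduced, on the same side as the object.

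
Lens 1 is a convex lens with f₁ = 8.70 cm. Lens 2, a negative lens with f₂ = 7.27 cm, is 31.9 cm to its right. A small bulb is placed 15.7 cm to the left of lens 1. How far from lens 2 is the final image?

Lens 1: 1/d_i1 = 1/f₁ − 1/d_o1 = 1/(8.70) − 1/(15.7) = 0.05125, so d_i1 = 19.51 cm.
The intermediate image is 19.51 cm to the right of lens 1, which is 31.9 − (19.51) = 12.39 cm to the left of lens 2, so d_o2 = +12.39 cm.
Lens 2 is diverging, so f₂ = −7.27 cm.
Lens 2: 1/d_i2 = 1/f₂ − 1/d_o2 = 1/(-7.27) − 1/(12.39) = -0.2183, so d_i2 = -4.58 cm.
The final image is virtual, 4.58 cm to the left of lens 2 (overall magnification ≈ -0.46).

4.58 cm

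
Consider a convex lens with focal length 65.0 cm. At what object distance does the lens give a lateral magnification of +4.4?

m = −d_i/d_o ⇒ d_i = −m·d_o.
1/f = 1/d_o + 1/d_i = 1/d_o − 1/(m·d_o) = (1 − 1/m)/d_o, so d_o = f(1 − 1/m) = (65.00)(1 − 1/(+4.4)) = 50.2 cm.

50.2 cm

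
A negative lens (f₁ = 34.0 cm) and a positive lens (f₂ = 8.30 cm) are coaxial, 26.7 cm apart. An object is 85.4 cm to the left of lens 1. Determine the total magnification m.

m = -0.0553

f₁ = −34.0 cm (diverging).
Lens 1: 1/d_i1 = 1/(-34.0) − 1/(85.4) = -0.04112, so d_i1 = -24.32 cm; m₁ = −d_i1/d_o1 = +0.2848.
d_o2 = 26.7 − (-24.32) = 51.02 cm.
Lens 2: 1/d_i2 = 1/(8.30) − 1/(51.02) = 0.1009, so d_i2 = 9.913 cm; m₂ = −d_i2/d_o2 = -0.1943.
m = m₁·m₂ = (+0.2848)(-0.1943) = -0.0553.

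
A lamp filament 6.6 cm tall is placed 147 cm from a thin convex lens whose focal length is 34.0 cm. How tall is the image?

1.99 cm

1/d_i = 1/f − 1/d_o = 1/(34.00) − 1/(147) = 0.02261, so d_i = 44.23 cm.
m = −d_i/d_o = -0.3009.
|h_i| = |m|·h_o = 0.3009 × 6.6 = 1.99 cm. The image is real, inverted and reduced, on the far side of the lens.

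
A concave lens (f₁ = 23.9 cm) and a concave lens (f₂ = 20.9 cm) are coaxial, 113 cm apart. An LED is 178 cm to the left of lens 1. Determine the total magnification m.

f₁ = −23.9 cm (diverging).
Lens 1: 1/d_i1 = 1/(-23.9) − 1/(178) = -0.04746, so d_i1 = -21.07 cm; m₁ = −d_i1/d_o1 = +0.1184.
d_o2 = 113 − (-21.07) = 134.1 cm.
f₂ = −20.9 cm (diverging).
Lens 2: 1/d_i2 = 1/(-20.9) − 1/(134.1) = -0.05530, so d_i2 = -18.08 cm; m₂ = −d_i2/d_o2 = +0.1348.
m = m₁·m₂ = (+0.1184)(+0.1348) = +0.0160.

m = +0.0160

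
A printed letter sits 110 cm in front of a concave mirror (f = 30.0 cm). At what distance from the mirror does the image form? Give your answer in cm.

41.2 cm

Mirror equation: 1/s_i = 1/f − 1/s_o = 1/(30.00) − 1/(110) = 0.03333 − 0.009091 = 0.02424, so s_i = 41.2 cm.
The image is real, inverted and reduced, in front of the mirror.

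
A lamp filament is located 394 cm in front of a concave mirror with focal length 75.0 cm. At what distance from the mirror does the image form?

92.6 cm

Mirror equation: 1/v = 1/f − 1/u = 1/(75.00) − 1/(394) = 0.01333 − 0.002538 = 0.01080, so v = 92.6 cm.
The image is real, inverted and reduced, in front of the mirror.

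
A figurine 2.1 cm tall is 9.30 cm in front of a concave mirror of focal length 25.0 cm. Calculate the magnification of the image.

1/d_i = 1/f − 1/d_o = 1/(25.00) − 1/(9.30) = -0.06753, so d_i = -14.81 cm.
m = −d_i/d_o = −(-14.81)/(9.30) = +1.59.
The image is virtual, upright and enlarged, behind the mirror.

m = +1.59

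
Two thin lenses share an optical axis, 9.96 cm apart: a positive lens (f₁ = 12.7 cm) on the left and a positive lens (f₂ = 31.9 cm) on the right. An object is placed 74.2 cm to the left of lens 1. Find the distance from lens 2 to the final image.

4.59 cm

Lens 1: 1/d_i1 = 1/f₁ − 1/d_o1 = 1/(12.7) − 1/(74.2) = 0.06526, so d_i1 = 15.32 cm.
The intermediate image is 15.32 cm to the right of lens 1, which lies 5.360 cm to the right of lens 2 — a virtual object — so d_o2 = −5.360 cm.
Lens 2: 1/d_i2 = 1/f₂ − 1/d_o2 = 1/(31.9) − 1/(-5.360) = 0.2179, so d_i2 = 4.59 cm.
The final image is real, 4.59 cm to the right of lens 2 (overall magnification ≈ -0.18).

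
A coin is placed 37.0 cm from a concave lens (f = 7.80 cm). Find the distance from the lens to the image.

For a concave lens, f = -7.80 cm.
Thin-lens equation: 1/d_i = 1/f − 1/d_o = 1/(-7.800) − 1/(37.0) = -0.1282 − 0.02703 = -0.1552, so d_i = -6.44 cm.
The image is virtual, upright and reduced, on the same side as the object.

6.44 cm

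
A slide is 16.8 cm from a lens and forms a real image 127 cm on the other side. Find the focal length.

f = 14.8 cm (converging)

Real image ⇒ d_i = +127 cm.
1/f = 1/d_o + 1/d_i = 1/(16.8) + 1/(127) = 0.06740, so f = 14.8 cm.
Since f is positive, the lens is converging.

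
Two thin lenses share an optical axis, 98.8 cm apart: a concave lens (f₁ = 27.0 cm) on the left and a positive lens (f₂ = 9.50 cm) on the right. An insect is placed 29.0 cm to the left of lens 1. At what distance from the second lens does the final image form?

Lens 1 is diverging, so f₁ = −27.0 cm.
Lens 1: 1/d_i1 = 1/f₁ − 1/d_o1 = 1/(-27.0) − 1/(29.0) = -0.07152, so d_i1 = -13.98 cm.
The intermediate image is 13.98 cm to the left of lens 1 (virtual), which is 98.8 − (-13.98) = 112.8 cm to the left of lens 2, so d_o2 = +112.8 cm.
Lens 2: 1/d_i2 = 1/f₂ − 1/d_o2 = 1/(9.50) − 1/(112.8) = 0.09640, so d_i2 = 10.4 cm.
The final image is real, 10.4 cm to the right of lens 2 (overall magnification ≈ -0.044).

10.4 cm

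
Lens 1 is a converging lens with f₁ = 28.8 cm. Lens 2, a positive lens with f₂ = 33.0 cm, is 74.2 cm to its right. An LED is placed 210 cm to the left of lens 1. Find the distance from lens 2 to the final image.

172 cm

Lens 1: 1/d_i1 = 1/f₁ − 1/d_o1 = 1/(28.8) − 1/(210) = 0.02996, so d_i1 = 33.38 cm.
The intermediate image is 33.38 cm to the right of lens 1, which is 74.2 − (33.38) = 40.82 cm to the left of lens 2, so d_o2 = +40.82 cm.
Lens 2: 1/d_i2 = 1/f₂ − 1/d_o2 = 1/(33.0) − 1/(40.82) = 0.005805, so d_i2 = 172 cm.
The final image is real, 172 cm to the right of lens 2 (overall magnification ≈ 0.67).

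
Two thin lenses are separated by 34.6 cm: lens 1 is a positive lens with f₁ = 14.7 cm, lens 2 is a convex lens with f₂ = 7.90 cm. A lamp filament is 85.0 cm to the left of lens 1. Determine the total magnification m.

Lens 1: 1/d_i1 = 1/(14.7) − 1/(85.0) = 0.05626, so d_i1 = 17.77 cm; m₁ = −d_i1/d_o1 = -0.2091.
d_o2 = 34.6 − (17.77) = 16.83 cm.
Lens 2: 1/d_i2 = 1/(7.90) − 1/(16.83) = 0.06716, so d_i2 = 14.89 cm; m₂ = −d_i2/d_o2 = -0.8847.
m = m₁·m₂ = (-0.2091)(-0.8847) = +0.185.

m = +0.185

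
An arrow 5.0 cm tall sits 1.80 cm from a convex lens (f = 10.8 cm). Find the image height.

6.00 cm

1/d_i = 1/f − 1/d_o = 1/(10.80) − 1/(1.80) = -0.4630, so d_i = -2.160 cm.
m = −d_i/d_o = +1.200.
|h_i| = |m|·h_o = 1.200 × 5.0 = 6.00 cm. The image is virtual, upright and enlarged, on the same side as the object.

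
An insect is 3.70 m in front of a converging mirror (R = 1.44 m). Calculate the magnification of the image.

m = -0.242

f = R/2 = 1.44/2 = 0.7200 m.
1/d_i = 1/f − 1/d_o = 1/(0.7200) − 1/(3.70) = 1.119, so d_i = 0.8940 m.
m = −d_i/d_o = −(0.8940)/(3.70) = -0.242.
The image is real, inverted and reduced, in front of the mirror.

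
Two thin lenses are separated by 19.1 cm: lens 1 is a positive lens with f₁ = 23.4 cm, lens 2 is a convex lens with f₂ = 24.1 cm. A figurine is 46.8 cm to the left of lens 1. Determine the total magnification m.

m = -0.465

Lens 1: 1/d_i1 = 1/(23.4) − 1/(46.8) = 0.02137, so d_i1 = 46.80 cm; m₁ = −d_i1/d_o1 = -1.000.
d_o2 = 19.1 − (46.80) = -27.70 cm (virtual object).
Lens 2: 1/d_i2 = 1/(24.1) − 1/(-27.70) = 0.07759, so d_i2 = 12.89 cm; m₂ = −d_i2/d_o2 = +0.4653.
m = m₁·m₂ = (-1.000)(+0.4653) = -0.465.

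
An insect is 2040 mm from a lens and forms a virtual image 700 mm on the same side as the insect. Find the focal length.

Virtual image ⇒ d_i = −700 mm.
1/f = 1/d_o + 1/d_i = 1/(2040) + 1/(-700) = -0.0009384, so f = -1070 mm.
Since f is negative, the lens is diverging.

f = -1070 mm (diverging)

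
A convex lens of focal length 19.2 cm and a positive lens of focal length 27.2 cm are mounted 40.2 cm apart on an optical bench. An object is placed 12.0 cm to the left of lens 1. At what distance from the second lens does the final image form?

43.6 cm

Lens 1: 1/d_i1 = 1/f₁ − 1/d_o1 = 1/(19.2) − 1/(12.0) = -0.03125, so d_i1 = -32.00 cm.
The intermediate image is 32.00 cm to the left of lens 1 (virtual), which is 40.2 − (-32.00) = 72.20 cm to the left of lens 2, so d_o2 = +72.20 cm.
Lens 2: 1/d_i2 = 1/f₂ − 1/d_o2 = 1/(27.2) − 1/(72.20) = 0.02291, so d_i2 = 43.6 cm.
The final image is real, 43.6 cm to the right of lens 2 (overall magnification ≈ -1.6).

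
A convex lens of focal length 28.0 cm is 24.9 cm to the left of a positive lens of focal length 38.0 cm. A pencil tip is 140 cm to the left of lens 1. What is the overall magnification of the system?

m = -0.198

Lens 1: 1/d_i1 = 1/(28.0) − 1/(140) = 0.02857, so d_i1 = 35.00 cm; m₁ = −d_i1/d_o1 = -0.2500.
d_o2 = 24.9 − (35.00) = -10.10 cm (virtual object).
Lens 2: 1/d_i2 = 1/(38.0) − 1/(-10.10) = 0.1253, so d_i2 = 7.979 cm; m₂ = −d_i2/d_o2 = +0.7900.
m = m₁·m₂ = (-0.2500)(+0.7900) = -0.198.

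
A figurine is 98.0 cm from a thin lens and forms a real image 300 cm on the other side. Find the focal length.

f = 73.9 cm (converging)

Real image ⇒ d_i = +300 cm.
1/f = 1/d_o + 1/d_i = 1/(98.0) + 1/(300) = 0.01354, so f = 73.9 cm.
Since f is positive, the thin lens is converging.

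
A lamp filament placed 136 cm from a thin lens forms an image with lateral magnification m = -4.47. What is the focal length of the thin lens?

f = 111 cm (converging)

m = −d_i/d_o ⇒ d_i = −m·d_o = −(-4.47)·(136) = 607.9 cm.
1/f = 1/d_o + 1/d_i = 1/(136) + 1/(607.9) = 0.008998, so f = 111 cm.
Since f is positive, the thin lens is converging.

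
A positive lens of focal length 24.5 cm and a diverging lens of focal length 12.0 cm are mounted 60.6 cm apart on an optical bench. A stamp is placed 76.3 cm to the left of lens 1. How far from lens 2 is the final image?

Lens 1: 1/d_i1 = 1/f₁ − 1/d_o1 = 1/(24.5) − 1/(76.3) = 0.02771, so d_i1 = 36.09 cm.
The intermediate image is 36.09 cm to the right of lens 1, which is 60.6 − (36.09) = 24.51 cm to the left of lens 2, so d_o2 = +24.51 cm.
Lens 2 is diverging, so f₂ = −12.0 cm.
Lens 2: 1/d_i2 = 1/f₂ − 1/d_o2 = 1/(-12.0) − 1/(24.51) = -0.1241, so d_i2 = -8.06 cm.
The final image is virtual, 8.06 cm to the left of lens 2 (overall magnification ≈ -0.16).

8.06 cm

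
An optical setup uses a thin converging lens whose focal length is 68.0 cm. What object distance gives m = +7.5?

58.9 cm

m = −d_i/d_o ⇒ d_i = −m·d_o.
1/f = 1/d_o + 1/d_i = 1/d_o − 1/(m·d_o) = (1 − 1/m)/d_o, so d_o = f(1 − 1/m) = (68.00)(1 − 1/(+7.5)) = 58.9 cm.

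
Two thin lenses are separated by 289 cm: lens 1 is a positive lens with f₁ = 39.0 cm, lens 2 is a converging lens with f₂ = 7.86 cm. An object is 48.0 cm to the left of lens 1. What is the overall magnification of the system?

Lens 1: 1/d_i1 = 1/(39.0) − 1/(48.0) = 0.004808, so d_i1 = 208.0 cm; m₁ = −d_i1/d_o1 = -4.333.
d_o2 = 289 − (208.0) = 81.00 cm.
Lens 2: 1/d_i2 = 1/(7.86) − 1/(81.00) = 0.1149, so d_i2 = 8.705 cm; m₂ = −d_i2/d_o2 = -0.1075.
m = m₁·m₂ = (-4.333)(-0.1075) = +0.466.

m = +0.466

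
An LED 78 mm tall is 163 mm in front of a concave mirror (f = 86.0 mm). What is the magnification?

1/d_i = 1/f − 1/d_o = 1/(86.00) − 1/(163) = 0.005493, so d_i = 182.1 mm.
m = −d_i/d_o = −(182.1)/(163) = -1.12.
The image is real, inverted and enlarged, in front of the mirror.

m = -1.12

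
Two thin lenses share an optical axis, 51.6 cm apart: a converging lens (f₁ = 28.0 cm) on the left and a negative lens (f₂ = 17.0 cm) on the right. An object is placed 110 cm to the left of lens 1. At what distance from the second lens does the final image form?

7.69 cm

Lens 1: 1/d_i1 = 1/f₁ − 1/d_o1 = 1/(28.0) − 1/(110) = 0.02662, so d_i1 = 37.56 cm.
The intermediate image is 37.56 cm to the right of lens 1, which is 51.6 − (37.56) = 14.04 cm to the left of lens 2, so d_o2 = +14.04 cm.
Lens 2 is diverging, so f₂ = −17.0 cm.
Lens 2: 1/d_i2 = 1/f₂ − 1/d_o2 = 1/(-17.0) − 1/(14.04) = -0.1300, so d_i2 = -7.69 cm.
The final image is virtual, 7.69 cm to the left of lens 2 (overall magnification ≈ -0.19).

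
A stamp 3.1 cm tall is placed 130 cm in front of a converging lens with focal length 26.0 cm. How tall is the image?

0.775 cm

1/d_i = 1/f − 1/d_o = 1/(26.00) − 1/(130) = 0.03077, so d_i = 32.50 cm.
m = −d_i/d_o = -0.2500.
|h_i| = |m|·h_o = 0.2500 × 3.1 = 0.775 cm. The image is real, inverted and reduced, on the far side of the lens.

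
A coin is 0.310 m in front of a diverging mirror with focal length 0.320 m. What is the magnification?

For a diverging mirror, f = -0.320 m.
1/d_i = 1/f − 1/d_o = 1/(-0.3200) − 1/(0.310) = -6.351, so d_i = -0.1575 m.
m = −d_i/d_o = −(-0.1575)/(0.310) = +0.508.
The image is virtual, upright and reduced, behind the mirror.

m = +0.508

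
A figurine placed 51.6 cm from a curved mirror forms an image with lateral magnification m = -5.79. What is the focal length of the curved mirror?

f = 44.0 cm (concave)

m = −d_i/d_o ⇒ d_i = −m·d_o = −(-5.79)·(51.6) = 298.8 cm.
1/f = 1/d_o + 1/d_i = 1/(51.6) + 1/(298.8) = 0.02273, so f = 44.0 cm.
Since f is positive, the curved mirror is concave.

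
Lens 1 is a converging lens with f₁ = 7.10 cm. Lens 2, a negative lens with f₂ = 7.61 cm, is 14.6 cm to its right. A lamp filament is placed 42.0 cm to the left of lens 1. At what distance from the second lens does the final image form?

3.37 cm

Lens 1: 1/d_i1 = 1/f₁ − 1/d_o1 = 1/(7.10) − 1/(42.0) = 0.1170, so d_i1 = 8.544 cm.
The intermediate image is 8.544 cm to the right of lens 1, which is 14.6 − (8.544) = 6.056 cm to the left of lens 2, so d_o2 = +6.056 cm.
Lens 2 is diverging, so f₂ = −7.61 cm.
Lens 2: 1/d_i2 = 1/f₂ − 1/d_o2 = 1/(-7.61) − 1/(6.056) = -0.2965, so d_i2 = -3.37 cm.
The final image is virtual, 3.37 cm to the left of lens 2 (overall magnification ≈ -0.11).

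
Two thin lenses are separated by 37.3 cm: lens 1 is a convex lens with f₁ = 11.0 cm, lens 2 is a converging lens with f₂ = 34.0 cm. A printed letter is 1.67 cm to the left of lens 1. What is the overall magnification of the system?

Lens 1: 1/d_i1 = 1/(11.0) − 1/(1.67) = -0.5079, so d_i1 = -1.969 cm; m₁ = −d_i1/d_o1 = +1.179.
d_o2 = 37.3 − (-1.969) = 39.27 cm.
Lens 2: 1/d_i2 = 1/(34.0) − 1/(39.27) = 0.003947, so d_i2 = 253.4 cm; m₂ = −d_i2/d_o2 = -6.452.
m = m₁·m₂ = (+1.179)(-6.452) = -7.61.

m = -7.61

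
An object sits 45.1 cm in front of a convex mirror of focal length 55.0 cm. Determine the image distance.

For a convex mirror, f = -55.0 cm.
Mirror equation: 1/d_i = 1/f − 1/d_o = 1/(-55.00) − 1/(45.1) = -0.01818 − 0.02217 = -0.04035, so d_i = -24.8 cm.
The image is virtual, upright and reduced, behind the mirror.

24.8 cm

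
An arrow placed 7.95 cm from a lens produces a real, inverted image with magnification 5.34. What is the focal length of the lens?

f = 6.70 cm (converging)

m = −d_i/d_o ⇒ d_i = −m·d_o = −(-5.34)·(7.95) = 42.45 cm.
1/f = 1/d_o + 1/d_i = 1/(7.95) + 1/(42.45) = 0.1493, so f = 6.70 cm.
Since f is positive, the lens is converging.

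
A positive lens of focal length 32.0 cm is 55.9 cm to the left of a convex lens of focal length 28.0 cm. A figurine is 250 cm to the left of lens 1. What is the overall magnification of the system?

Lens 1: 1/d_i1 = 1/(32.0) − 1/(250) = 0.02725, so d_i1 = 36.70 cm; m₁ = −d_i1/d_o1 = -0.1468.
d_o2 = 55.9 − (36.70) = 19.20 cm.
Lens 2: 1/d_i2 = 1/(28.0) − 1/(19.20) = -0.01637, so d_i2 = -61.09 cm; m₂ = −d_i2/d_o2 = +3.182.
m = m₁·m₂ = (-0.1468)(+3.182) = -0.467.

m = -0.467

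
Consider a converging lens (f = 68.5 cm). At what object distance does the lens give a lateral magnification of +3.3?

m = −d_i/d_o ⇒ d_i = −m·d_o.
1/f = 1/d_o + 1/d_i = 1/d_o − 1/(m·d_o) = (1 − 1/m)/d_o, so d_o = f(1 − 1/m) = (68.50)(1 − 1/(+3.3)) = 47.7 cm.

47.7 cm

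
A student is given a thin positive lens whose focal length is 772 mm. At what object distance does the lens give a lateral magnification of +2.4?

450 mm

m = −d_i/d_o ⇒ d_i = −m·d_o.
1/f = 1/d_o + 1/d_i = 1/d_o − 1/(m·d_o) = (1 − 1/m)/d_o, so d_o = f(1 − 1/m) = (772.0)(1 − 1/(+2.4)) = 450 mm.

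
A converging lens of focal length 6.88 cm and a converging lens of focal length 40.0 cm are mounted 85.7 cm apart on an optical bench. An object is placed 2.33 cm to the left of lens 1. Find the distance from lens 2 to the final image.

Lens 1: 1/d_i1 = 1/f₁ − 1/d_o1 = 1/(6.88) − 1/(2.33) = -0.2838, so d_i1 = -3.523 cm.
The intermediate image is 3.523 cm to the left of lens 1 (virtual), which is 85.7 − (-3.523) = 89.22 cm to the left of lens 2, so d_o2 = +89.22 cm.
Lens 2: 1/d_i2 = 1/f₂ − 1/d_o2 = 1/(40.0) − 1/(89.22) = 0.01379, so d_i2 = 72.5 cm.
The final image is real, 72.5 cm to the right of lens 2 (overall magnification ≈ -1.2).

72.5 cm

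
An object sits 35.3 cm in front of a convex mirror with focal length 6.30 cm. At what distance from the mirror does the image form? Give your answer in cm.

For a convex mirror, f = -6.30 cm.
Mirror equation: 1/d_i = 1/f − 1/d_o = 1/(-6.300) − 1/(35.3) = -0.1587 − 0.02833 = -0.1871, so d_i = -5.35 cm.
The image is virtual, upright and reduced, behind the mirror.

5.35 cm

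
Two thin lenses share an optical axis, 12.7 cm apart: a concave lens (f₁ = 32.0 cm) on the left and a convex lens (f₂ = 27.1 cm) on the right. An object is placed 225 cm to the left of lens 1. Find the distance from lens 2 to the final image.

81.0 cm

Lens 1 is diverging, so f₁ = −32.0 cm.
Lens 1: 1/d_i1 = 1/f₁ − 1/d_o1 = 1/(-32.0) − 1/(225) = -0.03569, so d_i1 = -28.02 cm.
The intermediate image is 28.02 cm to the left of lens 1 (virtual), which is 12.7 − (-28.02) = 40.72 cm to the left of lens 2, so d_o2 = +40.72 cm.
Lens 2: 1/d_i2 = 1/f₂ − 1/d_o2 = 1/(27.1) − 1/(40.72) = 0.01234, so d_i2 = 81.0 cm.
The final image is real, 81.0 cm to the right of lens 2 (overall magnification ≈ -0.25).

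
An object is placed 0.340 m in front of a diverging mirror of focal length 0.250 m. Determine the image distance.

For a diverging mirror, f = -0.250 m.
Mirror equation: 1/v = 1/f − 1/u = 1/(-0.2500) − 1/(0.340) = -4.000 − 2.941 = -6.941, so v = -0.144 m.
The image is virtual, upright and reduced, behind the mirror.

0.144 m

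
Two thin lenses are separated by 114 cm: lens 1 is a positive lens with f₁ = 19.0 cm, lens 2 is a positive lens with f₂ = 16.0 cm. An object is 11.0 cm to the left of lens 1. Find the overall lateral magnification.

m = -0.306

Lens 1: 1/d_i1 = 1/(19.0) − 1/(11.0) = -0.03828, so d_i1 = -26.12 cm; m₁ = −d_i1/d_o1 = +2.375.
d_o2 = 114 − (-26.12) = 140.1 cm.
Lens 2: 1/d_i2 = 1/(16.0) − 1/(140.1) = 0.05536, so d_i2 = 18.06 cm; m₂ = −d_i2/d_o2 = -0.1289.
m = m₁·m₂ = (+2.375)(-0.1289) = -0.306.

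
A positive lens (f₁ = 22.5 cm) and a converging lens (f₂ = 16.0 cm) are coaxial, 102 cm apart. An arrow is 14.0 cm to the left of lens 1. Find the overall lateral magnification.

m = -0.344

Lens 1: 1/d_i1 = 1/(22.5) − 1/(14.0) = -0.02698, so d_i1 = -37.06 cm; m₁ = −d_i1/d_o1 = +2.647.
d_o2 = 102 − (-37.06) = 139.1 cm.
Lens 2: 1/d_i2 = 1/(16.0) − 1/(139.1) = 0.05531, so d_i2 = 18.08 cm; m₂ = −d_i2/d_o2 = -0.1300.
m = m₁·m₂ = (+2.647)(-0.1300) = -0.344.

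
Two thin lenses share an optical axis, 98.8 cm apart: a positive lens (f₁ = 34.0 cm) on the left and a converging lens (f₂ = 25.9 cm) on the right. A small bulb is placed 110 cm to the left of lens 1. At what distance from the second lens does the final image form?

Lens 1: 1/d_i1 = 1/f₁ − 1/d_o1 = 1/(34.0) − 1/(110) = 0.02032, so d_i1 = 49.21 cm.
The intermediate image is 49.21 cm to the right of lens 1, which is 98.8 − (49.21) = 49.59 cm to the left of lens 2, so d_o2 = +49.59 cm.
Lens 2: 1/d_i2 = 1/f₂ − 1/d_o2 = 1/(25.9) − 1/(49.59) = 0.01844, so d_i2 = 54.2 cm.
The final image is real, 54.2 cm to the right of lens 2 (overall magnification ≈ 0.49).

54.2 cm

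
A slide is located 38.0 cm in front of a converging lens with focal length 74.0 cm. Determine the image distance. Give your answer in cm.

Lens equation: 1/s_i = 1/f − 1/s_o = 1/(74.00) − 1/(38.0) = 0.01351 − 0.02632 = -0.01280, so s_i = -78.1 cm.
The image is virtual, upright and enlarged, on the same side as the object.

78.1 cm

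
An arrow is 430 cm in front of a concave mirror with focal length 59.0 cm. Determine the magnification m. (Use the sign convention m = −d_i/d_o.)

m = -0.159

1/d_i = 1/f − 1/d_o = 1/(59.00) − 1/(430) = 0.01462, so d_i = 68.38 cm.
m = −d_i/d_o = −(68.38)/(430) = -0.159.
The image is real, inverted and reduced, in front of the mirror.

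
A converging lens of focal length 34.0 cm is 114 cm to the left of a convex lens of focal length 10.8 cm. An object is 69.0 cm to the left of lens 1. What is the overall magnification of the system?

m = +0.290

Lens 1: 1/d_i1 = 1/(34.0) − 1/(69.0) = 0.01492, so d_i1 = 67.03 cm; m₁ = −d_i1/d_o1 = -0.9714.
d_o2 = 114 − (67.03) = 46.97 cm.
Lens 2: 1/d_i2 = 1/(10.8) − 1/(46.97) = 0.07130, so d_i2 = 14.02 cm; m₂ = −d_i2/d_o2 = -0.2986.
m = m₁·m₂ = (-0.9714)(-0.2986) = +0.290.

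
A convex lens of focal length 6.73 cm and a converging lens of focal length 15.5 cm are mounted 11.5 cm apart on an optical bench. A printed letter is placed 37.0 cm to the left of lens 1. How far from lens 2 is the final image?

Lens 1: 1/d_i1 = 1/f₁ − 1/d_o1 = 1/(6.73) − 1/(37.0) = 0.1216, so d_i1 = 8.226 cm.
The intermediate image is 8.226 cm to the right of lens 1, which is 11.5 − (8.226) = 3.274 cm to the left of lens 2, so d_o2 = +3.274 cm.
Lens 2: 1/d_i2 = 1/f₂ − 1/d_o2 = 1/(15.5) − 1/(3.274) = -0.2409, so d_i2 = -4.15 cm.
The final image is virtual, 4.15 cm to the left of lens 2 (overall magnification ≈ -0.28).

4.15 cm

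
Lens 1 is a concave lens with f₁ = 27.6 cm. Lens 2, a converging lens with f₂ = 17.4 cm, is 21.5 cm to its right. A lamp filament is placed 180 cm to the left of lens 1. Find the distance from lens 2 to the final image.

28.2 cm

Lens 1 is diverging, so f₁ = −27.6 cm.
Lens 1: 1/d_i1 = 1/f₁ − 1/d_o1 = 1/(-27.6) − 1/(180) = -0.04179, so d_i1 = -23.93 cm.
The intermediate image is 23.93 cm to the left of lens 1 (virtual), which is 21.5 − (-23.93) = 45.43 cm to the left of lens 2, so d_o2 = +45.43 cm.
Lens 2: 1/d_i2 = 1/f₂ − 1/d_o2 = 1/(17.4) − 1/(45.43) = 0.03546, so d_i2 = 28.2 cm.
The final image is real, 28.2 cm to the right of lens 2 (overall magnification ≈ -0.083).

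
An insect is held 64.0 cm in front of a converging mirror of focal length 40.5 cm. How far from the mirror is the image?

110 cm

Mirror equation: 1/q = 1/f − 1/p = 1/(40.50) − 1/(64.0) = 0.02469 − 0.01562 = 0.009066, so q = 110 cm.
The image is real, inverted and enlarged, in front of the mirror.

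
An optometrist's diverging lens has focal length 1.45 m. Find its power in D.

For a diverging lens, f = −1.45 m.
P = 1/f = 1/(-1.45 m) = -0.690 D.

P = -0.690 D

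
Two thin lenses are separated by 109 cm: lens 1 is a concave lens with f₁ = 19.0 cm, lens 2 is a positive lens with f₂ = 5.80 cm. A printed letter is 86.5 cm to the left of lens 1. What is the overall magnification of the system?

m = -0.00879

f₁ = −19.0 cm (diverging).
Lens 1: 1/d_i1 = 1/(-19.0) − 1/(86.5) = -0.06419, so d_i1 = -15.58 cm; m₁ = −d_i1/d_o1 = +0.1801.
d_o2 = 109 − (-15.58) = 124.6 cm.
Lens 2: 1/d_i2 = 1/(5.80) − 1/(124.6) = 0.1644, so d_i2 = 6.083 cm; m₂ = −d_i2/d_o2 = -0.04882.
m = m₁·m₂ = (+0.1801)(-0.04882) = -0.00879.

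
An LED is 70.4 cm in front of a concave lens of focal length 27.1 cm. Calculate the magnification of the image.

m = +0.278

For a concave lens, f = -27.1 cm.
1/d_i = 1/f − 1/d_o = 1/(-27.10) − 1/(70.4) = -0.05110, so d_i = -19.57 cm.
m = −d_i/d_o = −(-19.57)/(70.4) = +0.278.
The image is virtual, upright and reduced, on the same side as the object.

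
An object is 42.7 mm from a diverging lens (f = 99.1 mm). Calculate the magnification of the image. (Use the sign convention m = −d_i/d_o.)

For a diverging lens, f = -99.1 mm.
1/d_i = 1/f − 1/d_o = 1/(-99.10) − 1/(42.7) = -0.03351, so d_i = -29.84 mm.
m = −d_i/d_o = −(-29.84)/(42.7) = +0.699.
The image is virtual, upright and reduced, on the same side as the object.

m = +0.699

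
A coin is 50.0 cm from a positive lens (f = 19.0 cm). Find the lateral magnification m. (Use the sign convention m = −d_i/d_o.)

m = -0.613

1/d_i = 1/f − 1/d_o = 1/(19.00) − 1/(50.0) = 0.03263, so d_i = 30.65 cm.
m = −d_i/d_o = −(30.65)/(50.0) = -0.613.
The image is real, inverted and reduced, on the far side of the lens.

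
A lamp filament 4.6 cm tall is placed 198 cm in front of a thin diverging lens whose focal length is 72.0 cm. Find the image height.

For a diverging lens, f = -72.0 cm.
1/d_i = 1/f − 1/d_o = 1/(-72.00) − 1/(198) = -0.01894, so d_i = -52.80 cm.
m = −d_i/d_o = +0.2667.
|h_i| = |m|·h_o = 0.2667 × 4.6 = 1.23 cm. The image is virtual, upright and reduced, on the same side as the object.

1.23 cm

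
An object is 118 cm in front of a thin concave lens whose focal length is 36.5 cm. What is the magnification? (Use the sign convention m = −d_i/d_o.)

m = +0.236

For a concave lens, f = -36.5 cm.
1/d_i = 1/f − 1/d_o = 1/(-36.50) − 1/(118) = -0.03587, so d_i = -27.88 cm.
m = −d_i/d_o = −(-27.88)/(118) = +0.236.
The image is virtual, upright and reduced, on the same side as the object.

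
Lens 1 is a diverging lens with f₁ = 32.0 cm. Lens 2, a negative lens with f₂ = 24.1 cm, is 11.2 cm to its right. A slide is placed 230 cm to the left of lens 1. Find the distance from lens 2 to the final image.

14.9 cm

Lens 1 is diverging, so f₁ = −32.0 cm.
Lens 1: 1/d_i1 = 1/f₁ − 1/d_o1 = 1/(-32.0) − 1/(230) = -0.03560, so d_i1 = -28.09 cm.
The intermediate image is 28.09 cm to the left of lens 1 (virtual), which is 11.2 − (-28.09) = 39.29 cm to the left of lens 2, so d_o2 = +39.29 cm.
Lens 2 is diverging, so f₂ = −24.1 cm.
Lens 2: 1/d_i2 = 1/f₂ − 1/d_o2 = 1/(-24.1) − 1/(39.29) = -0.06695, so d_i2 = -14.9 cm.
The final image is virtual, 14.9 cm to the left of lens 2 (overall magnification ≈ 0.046).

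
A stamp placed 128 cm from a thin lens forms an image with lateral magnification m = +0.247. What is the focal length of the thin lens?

m = −d_i/d_o ⇒ d_i = −m·d_o = −(+0.247)·(128) = -31.62 cm.
1/f = 1/d_o + 1/d_i = 1/(128) + 1/(-31.62) = -0.02381, so f = -42.0 cm.
Since f is negative, the thin lens is diverging.

f = -42.0 cm (diverging)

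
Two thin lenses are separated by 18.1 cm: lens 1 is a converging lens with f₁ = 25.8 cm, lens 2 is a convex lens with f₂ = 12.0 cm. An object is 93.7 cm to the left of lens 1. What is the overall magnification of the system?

m = -0.155

Lens 1: 1/d_i1 = 1/(25.8) − 1/(93.7) = 0.02809, so d_i1 = 35.60 cm; m₁ = −d_i1/d_o1 = -0.3799.
d_o2 = 18.1 − (35.60) = -17.50 cm (virtual object).
Lens 2: 1/d_i2 = 1/(12.0) − 1/(-17.50) = 0.1405, so d_i2 = 7.119 cm; m₂ = −d_i2/d_o2 = +0.4068.
m = m₁·m₂ = (-0.3799)(+0.4068) = -0.155.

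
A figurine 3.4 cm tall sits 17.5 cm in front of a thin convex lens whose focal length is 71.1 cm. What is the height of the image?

4.51 cm

1/d_i = 1/f − 1/d_o = 1/(71.10) − 1/(17.5) = -0.04308, so d_i = -23.21 cm.
m = −d_i/d_o = +1.326.
|h_i| = |m|·h_o = 1.326 × 3.4 = 4.51 cm. The image is virtual, upright and enlarged, on the same side as the object.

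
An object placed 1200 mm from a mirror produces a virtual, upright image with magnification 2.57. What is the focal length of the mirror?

m = −d_i/d_o ⇒ d_i = −m·d_o = −(+2.57)·(1200) = -3084 mm.
1/f = 1/d_o + 1/d_i = 1/(1200) + 1/(-3084) = 0.0005091, so f = 1960 mm.
Since f is positive, the mirror is concave.

f = 1960 mm (concave)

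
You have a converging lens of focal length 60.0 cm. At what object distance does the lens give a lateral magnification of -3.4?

77.6 cm

m = −d_i/d_o ⇒ d_i = −m·d_o.
1/f = 1/d_o + 1/d_i = 1/d_o − 1/(m·d_o) = (1 − 1/m)/d_o, so d_o = f(1 − 1/m) = (60.00)(1 − 1/(-3.4)) = 77.6 cm.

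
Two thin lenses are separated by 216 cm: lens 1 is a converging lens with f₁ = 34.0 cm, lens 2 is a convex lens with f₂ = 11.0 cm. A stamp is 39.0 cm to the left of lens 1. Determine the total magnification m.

Lens 1: 1/d_i1 = 1/(34.0) − 1/(39.0) = 0.003771, so d_i1 = 265.2 cm; m₁ = −d_i1/d_o1 = -6.800.
d_o2 = 216 − (265.2) = -49.20 cm (virtual object).
Lens 2: 1/d_i2 = 1/(11.0) − 1/(-49.20) = 0.1112, so d_i2 = 8.990 cm; m₂ = −d_i2/d_o2 = +0.1827.
m = m₁·m₂ = (-6.800)(+0.1827) = -1.24.

m = -1.24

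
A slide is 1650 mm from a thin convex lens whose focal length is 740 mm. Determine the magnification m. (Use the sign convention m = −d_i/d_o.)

m = -0.813

1/d_i = 1/f − 1/d_o = 1/(740.0) − 1/(1650) = 0.0007453, so d_i = 1342 mm.
m = −d_i/d_o = −(1342)/(1650) = -0.813.
The image is real, inverted and reduced, on the far side of the lens.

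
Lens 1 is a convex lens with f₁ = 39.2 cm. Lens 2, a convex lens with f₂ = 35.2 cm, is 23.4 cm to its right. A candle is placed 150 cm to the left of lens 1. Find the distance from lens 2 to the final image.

16.1 cm

Lens 1: 1/d_i1 = 1/f₁ − 1/d_o1 = 1/(39.2) − 1/(150) = 0.01884, so d_i1 = 53.07 cm.
The intermediate image is 53.07 cm to the right of lens 1, which lies 29.67 cm to the right of lens 2 — a virtual object — so d_o2 = −29.67 cm.
Lens 2: 1/d_i2 = 1/f₂ − 1/d_o2 = 1/(35.2) − 1/(-29.67) = 0.06211, so d_i2 = 16.1 cm.
The final image is real, 16.1 cm to the right of lens 2 (overall magnification ≈ -0.19).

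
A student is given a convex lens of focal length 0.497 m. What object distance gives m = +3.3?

m = −d_i/d_o ⇒ d_i = −m·d_o.
1/f = 1/d_o + 1/d_i = 1/d_o − 1/(m·d_o) = (1 − 1/m)/d_o, so d_o = f(1 − 1/m) = (0.4970)(1 − 1/(+3.3)) = 0.346 m.

0.346 m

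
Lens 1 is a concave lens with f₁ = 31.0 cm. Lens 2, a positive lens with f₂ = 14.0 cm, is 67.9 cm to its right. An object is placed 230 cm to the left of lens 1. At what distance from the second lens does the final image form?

Lens 1 is diverging, so f₁ = −31.0 cm.
Lens 1: 1/d_i1 = 1/f₁ − 1/d_o1 = 1/(-31.0) − 1/(230) = -0.03661, so d_i1 = -27.32 cm.
The intermediate image is 27.32 cm to the left of lens 1 (virtual), which is 67.9 − (-27.32) = 95.22 cm to the left of lens 2, so d_o2 = +95.22 cm.
Lens 2: 1/d_i2 = 1/f₂ − 1/d_o2 = 1/(14.0) − 1/(95.22) = 0.06093, so d_i2 = 16.4 cm.
The final image is real, 16.4 cm to the right of lens 2 (overall magnification ≈ -0.020).

16.4 cm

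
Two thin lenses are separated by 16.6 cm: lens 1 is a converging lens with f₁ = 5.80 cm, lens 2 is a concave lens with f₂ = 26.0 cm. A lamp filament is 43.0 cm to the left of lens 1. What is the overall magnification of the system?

m = -0.113

Lens 1: 1/d_i1 = 1/(5.80) − 1/(43.0) = 0.1492, so d_i1 = 6.704 cm; m₁ = −d_i1/d_o1 = -0.1559.
d_o2 = 16.6 − (6.704) = 9.896 cm.
f₂ = −26.0 cm (diverging).
Lens 2: 1/d_i2 = 1/(-26.0) − 1/(9.896) = -0.1395, so d_i2 = -7.168 cm; m₂ = −d_i2/d_o2 = +0.7243.
m = m₁·m₂ = (-0.1559)(+0.7243) = -0.113.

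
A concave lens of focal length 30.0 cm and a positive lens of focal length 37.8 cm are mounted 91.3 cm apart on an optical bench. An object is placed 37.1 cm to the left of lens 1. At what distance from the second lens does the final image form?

Lens 1 is diverging, so f₁ = −30.0 cm.
Lens 1: 1/d_i1 = 1/f₁ − 1/d_o1 = 1/(-30.0) − 1/(37.1) = -0.06029, so d_i1 = -16.59 cm.
The intermediate image is 16.59 cm to the left of lens 1 (virtual), which is 91.3 − (-16.59) = 107.9 cm to the left of lens 2, so d_o2 = +107.9 cm.
Lens 2: 1/d_i2 = 1/f₂ − 1/d_o2 = 1/(37.8) − 1/(107.9) = 0.01719, so d_i2 = 58.2 cm.
The final image is real, 58.2 cm to the right of lens 2 (overall magnification ≈ -0.24).

58.2 cm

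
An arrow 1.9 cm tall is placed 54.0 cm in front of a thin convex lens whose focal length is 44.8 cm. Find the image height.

1/d_i = 1/f − 1/d_o = 1/(44.80) − 1/(54.0) = 0.003803, so d_i = 263.0 cm.
m = −d_i/d_o = -4.870.
|h_i| = |m|·h_o = 4.870 × 1.9 = 9.25 cm. The image is real, inverted and enlarged, on the far side of the lens.

9.25 cm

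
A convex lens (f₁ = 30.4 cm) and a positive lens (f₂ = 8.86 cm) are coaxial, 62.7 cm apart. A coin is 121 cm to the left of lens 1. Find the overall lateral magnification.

Lens 1: 1/d_i1 = 1/(30.4) − 1/(121) = 0.02463, so d_i1 = 40.60 cm; m₁ = −d_i1/d_o1 = -0.3355.
d_o2 = 62.7 − (40.60) = 22.10 cm.
Lens 2: 1/d_i2 = 1/(8.86) − 1/(22.10) = 0.06762, so d_i2 = 14.79 cm; m₂ = −d_i2/d_o2 = -0.6692.
m = m₁·m₂ = (-0.3355)(-0.6692) = +0.225.

m = +0.225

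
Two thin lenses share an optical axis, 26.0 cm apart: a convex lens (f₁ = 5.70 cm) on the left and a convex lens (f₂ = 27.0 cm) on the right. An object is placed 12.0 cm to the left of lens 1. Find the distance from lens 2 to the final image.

34.5 cm

Lens 1: 1/d_i1 = 1/f₁ − 1/d_o1 = 1/(5.70) − 1/(12.0) = 0.09211, so d_i1 = 10.86 cm.
The intermediate image is 10.86 cm to the right of lens 1, which is 26.0 − (10.86) = 15.14 cm to the left of lens 2, so d_o2 = +15.14 cm.
Lens 2: 1/d_i2 = 1/f₂ − 1/d_o2 = 1/(27.0) − 1/(15.14) = -0.02901, so d_i2 = -34.5 cm.
The final image is virtual, 34.5 cm to the left of lens 2 (overall magnification ≈ -2.1).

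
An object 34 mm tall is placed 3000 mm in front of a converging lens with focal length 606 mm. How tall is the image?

8.61 mm

1/d_i = 1/f − 1/d_o = 1/(606.0) − 1/(3000) = 0.001317, so d_i = 759.4 mm.
m = −d_i/d_o = -0.2531.
|h_i| = |m|·h_o = 0.2531 × 34 = 8.61 mm. The image is real, inverted and reduced, on the far side of the lens.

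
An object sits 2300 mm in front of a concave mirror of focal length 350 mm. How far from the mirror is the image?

Mirror equation: 1/v = 1/f − 1/u = 1/(350.0) − 1/(2300) = 0.002857 − 0.0004348 = 0.002422, so v = 413 mm.
The image is real, inverted and reduced, in front of the mirror.

413 mm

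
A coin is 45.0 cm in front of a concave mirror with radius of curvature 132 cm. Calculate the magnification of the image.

m = +3.14

f = R/2 = 132/2 = 66.00 cm.
1/d_i = 1/f − 1/d_o = 1/(66.00) − 1/(45.0) = -0.007071, so d_i = -141.4 cm.
m = −d_i/d_o = −(-141.4)/(45.0) = +3.14.
The image is virtual, upright and enlarged, behind the mirror.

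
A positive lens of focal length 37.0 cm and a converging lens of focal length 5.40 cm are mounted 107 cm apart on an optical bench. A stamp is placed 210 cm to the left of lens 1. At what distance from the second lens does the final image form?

Lens 1: 1/d_i1 = 1/f₁ − 1/d_o1 = 1/(37.0) − 1/(210) = 0.02227, so d_i1 = 44.91 cm.
The intermediate image is 44.91 cm to the right of lens 1, which is 107 − (44.91) = 62.09 cm to the left of lens 2, so d_o2 = +62.09 cm.
Lens 2: 1/d_i2 = 1/f₂ − 1/d_o2 = 1/(5.40) − 1/(62.09) = 0.1691, so d_i2 = 5.91 cm.
The final image is real, 5.91 cm to the right of lens 2 (overall magnification ≈ 0.020).

5.91 cm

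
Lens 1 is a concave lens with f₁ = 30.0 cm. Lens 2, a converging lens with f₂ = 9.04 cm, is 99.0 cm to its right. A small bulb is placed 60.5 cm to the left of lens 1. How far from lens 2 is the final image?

9.78 cm

Lens 1 is diverging, so f₁ = −30.0 cm.
Lens 1: 1/d_i1 = 1/f₁ − 1/d_o1 = 1/(-30.0) − 1/(60.5) = -0.04986, so d_i1 = -20.06 cm.
The intermediate image is 20.06 cm to the left of lens 1 (virtual), which is 99.0 − (-20.06) = 119.1 cm to the left of lens 2, so d_o2 = +119.1 cm.
Lens 2: 1/d_i2 = 1/f₂ − 1/d_o2 = 1/(9.04) − 1/(119.1) = 0.1022, so d_i2 = 9.78 cm.
The final image is real, 9.78 cm to the right of lens 2 (overall magnification ≈ -0.027).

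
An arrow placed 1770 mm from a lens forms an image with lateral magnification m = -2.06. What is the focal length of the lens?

f = 1190 mm (converging)

m = −d_i/d_o ⇒ d_i = −m·d_o = −(-2.06)·(1770) = 3646 mm.
1/f = 1/d_o + 1/d_i = 1/(1770) + 1/(3646) = 0.0008392, so f = 1190 mm.
Since f is positive, the lens is converging.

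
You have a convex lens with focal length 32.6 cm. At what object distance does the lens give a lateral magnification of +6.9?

27.9 cm

m = −d_i/d_o ⇒ d_i = −m·d_o.
1/f = 1/d_o + 1/d_i = 1/d_o − 1/(m·d_o) = (1 − 1/m)/d_o, so d_o = f(1 − 1/m) = (32.60)(1 − 1/(+6.9)) = 27.9 cm.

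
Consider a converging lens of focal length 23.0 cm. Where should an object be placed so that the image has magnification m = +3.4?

m = −d_i/d_o ⇒ d_i = −m·d_o.
1/f = 1/d_o + 1/d_i = 1/d_o − 1/(m·d_o) = (1 − 1/m)/d_o, so d_o = f(1 − 1/m) = (23.00)(1 − 1/(+3.4)) = 16.2 cm.

16.2 cm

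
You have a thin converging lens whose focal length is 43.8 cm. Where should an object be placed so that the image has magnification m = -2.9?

m = −d_i/d_o ⇒ d_i = −m·d_o.
1/f = 1/d_o + 1/d_i = 1/d_o − 1/(m·d_o) = (1 − 1/m)/d_o, so d_o = f(1 − 1/m) = (43.80)(1 − 1/(-2.9)) = 58.9 cm.

58.9 cm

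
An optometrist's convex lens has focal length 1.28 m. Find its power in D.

P = 1/f = 1/(1.28 m) = +0.781 D.

P = +0.781 D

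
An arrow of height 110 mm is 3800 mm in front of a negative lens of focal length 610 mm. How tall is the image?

15.2 mm

For a negative lens, f = -610 mm.
1/d_i = 1/f − 1/d_o = 1/(-610.0) − 1/(3800) = -0.001903, so d_i = -525.6 mm.
m = −d_i/d_o = +0.1383.
|h_i| = |m|·h_o = 0.1383 × 110 = 15.2 mm. The image is virtual, upright and reduced, on the same side as the object.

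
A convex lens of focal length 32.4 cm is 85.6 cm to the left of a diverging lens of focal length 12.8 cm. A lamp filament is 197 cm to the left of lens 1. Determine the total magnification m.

m = -0.0423

Lens 1: 1/d_i1 = 1/(32.4) − 1/(197) = 0.02579, so d_i1 = 38.78 cm; m₁ = −d_i1/d_o1 = -0.1969.
d_o2 = 85.6 − (38.78) = 46.82 cm.
f₂ = −12.8 cm (diverging).
Lens 2: 1/d_i2 = 1/(-12.8) − 1/(46.82) = -0.09948, so d_i2 = -10.05 cm; m₂ = −d_i2/d_o2 = +0.2147.
m = m₁·m₂ = (-0.1969)(+0.2147) = -0.0423.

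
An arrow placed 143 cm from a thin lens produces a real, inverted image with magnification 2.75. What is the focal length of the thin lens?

m = −d_i/d_o ⇒ d_i = −m·d_o = −(-2.75)·(143) = 393.2 cm.
1/f = 1/d_o + 1/d_i = 1/(143) + 1/(393.2) = 0.009536, so f = 105 cm.
Since f is positive, the thin lens is converging.

f = 105 cm (converging)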